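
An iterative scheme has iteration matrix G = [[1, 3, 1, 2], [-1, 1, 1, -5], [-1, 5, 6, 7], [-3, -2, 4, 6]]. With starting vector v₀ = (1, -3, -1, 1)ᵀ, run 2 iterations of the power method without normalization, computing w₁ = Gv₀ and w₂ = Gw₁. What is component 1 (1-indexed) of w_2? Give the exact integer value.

w1 = Gv₀ = (1·1 + 3·(-3) + 1·(-1) + 2·1; (-1)·1 + 1·(-3) + 1·(-1) + (-5)·1; (-1)·1 + 5·(-3) + 6·(-1) + 7·1; (-3)·1 + (-2)·(-3) + 4·(-1) + 6·1) = (-7, -10, -15, 5)
w2 = Gw1 = (1·(-7) + 3·(-10) + 1·(-15) + 2·5; (-1)·(-7) + 1·(-10) + 1·(-15) + (-5)·5; (-1)·(-7) + 5·(-10) + 6·(-15) + 7·5; (-3)·(-7) + (-2)·(-10) + 4·(-15) + 6·5) = (-42, -43, -98, 11)
The requested component of w2 is -42.

-42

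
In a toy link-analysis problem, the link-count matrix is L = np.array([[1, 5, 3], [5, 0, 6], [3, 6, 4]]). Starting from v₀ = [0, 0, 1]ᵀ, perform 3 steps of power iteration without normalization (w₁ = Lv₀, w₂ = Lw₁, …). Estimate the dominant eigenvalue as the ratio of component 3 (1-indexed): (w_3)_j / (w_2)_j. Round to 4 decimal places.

λ ≈ 10.0492

w1 = Lv₀ = (3, 6, 4)
w2 = Lw1 = (45, 39, 61)
w3 = Lw2 = (423, 591, 613)
Ratio at component: 613 / 61 = 10.0492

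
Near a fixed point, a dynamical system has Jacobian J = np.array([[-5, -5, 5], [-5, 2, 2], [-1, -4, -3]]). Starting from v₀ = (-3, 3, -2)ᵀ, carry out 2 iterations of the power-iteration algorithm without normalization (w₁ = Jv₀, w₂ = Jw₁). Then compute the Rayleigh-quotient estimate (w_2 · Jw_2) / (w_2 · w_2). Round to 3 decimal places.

4.452

w1 = Jv₀ = ((-5)·(-3) + (-5)·3 + 5·(-2); (-5)·(-3) + 2·3 + 2·(-2); (-1)·(-3) + (-4)·3 + (-3)·(-2)) = (-10, 17, -3)
w2 = Jw1 = ((-5)·(-10) + (-5)·17 + 5·(-3); (-5)·(-10) + 2·17 + 2·(-3); (-1)·(-10) + (-4)·17 + (-3)·(-3)) = (-50, 78, -49)
Jw2 = (-385, 308, -115)
w2·Jw2 = (-50)·(-385) + 78·308 + (-49)·(-115) = 48909; w2·w2 = (-50)·(-50) + 78·78 + (-49)·(-49) = 10985
λ ≈ 48909/10985 = 4.452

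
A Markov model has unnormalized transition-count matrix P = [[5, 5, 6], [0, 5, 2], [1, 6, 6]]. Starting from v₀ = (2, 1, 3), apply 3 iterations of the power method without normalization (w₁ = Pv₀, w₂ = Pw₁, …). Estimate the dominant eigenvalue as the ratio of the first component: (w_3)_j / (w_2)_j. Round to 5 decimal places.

w1 = Pv₀ = (5·2 + 5·1 + 6·3; 0·2 + 5·1 + 2·3; 1·2 + 6·1 + 6·3) = (33, 11, 26)
w2 = Pw1 = (5·33 + 5·11 + 6·26; 0·33 + 5·11 + 2·26; 1·33 + 6·11 + 6·26) = (376, 107, 255)
w3 = Pw2 = (3945, 1045, 2548)
Ratio at component: 3945 / 376 = 10.49202

10.49202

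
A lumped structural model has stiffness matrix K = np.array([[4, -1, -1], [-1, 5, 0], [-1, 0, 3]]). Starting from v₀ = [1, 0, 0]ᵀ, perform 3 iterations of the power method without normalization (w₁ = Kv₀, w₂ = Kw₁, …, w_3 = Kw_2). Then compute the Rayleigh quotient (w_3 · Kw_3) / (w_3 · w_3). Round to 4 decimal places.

w1 = Kv₀ = (4·1 + (-1)·0 + (-1)·0; (-1)·1 + 5·0 + 0·0; (-1)·1 + 0·0 + 3·0) = (4, -1, -1)
w2 = Kw1 = (4·4 + (-1)·(-1) + (-1)·(-1); (-1)·4 + 5·(-1) + 0·(-1); (-1)·4 + 0·(-1) + 3·(-1)) = (18, -9, -7)
w3 = Kw2 = (88, -63, -39)
Kw3 = (454, -403, -205)
w3·Kw3 = 88·454 + (-63)·(-403) + (-39)·(-205) = 73336; w3·w3 = 88·88 + (-63)·(-63) + (-39)·(-39) = 13234
λ ≈ 73336/13234 = 5.5415

λ ≈ 5.5415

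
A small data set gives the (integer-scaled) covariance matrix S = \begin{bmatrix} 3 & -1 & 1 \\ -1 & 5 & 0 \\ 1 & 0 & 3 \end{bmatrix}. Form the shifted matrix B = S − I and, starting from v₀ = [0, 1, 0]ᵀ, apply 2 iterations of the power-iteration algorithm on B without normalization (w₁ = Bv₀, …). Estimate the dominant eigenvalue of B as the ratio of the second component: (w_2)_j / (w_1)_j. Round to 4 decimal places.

4.2500

B = S − I has rows (2, -1, 1); (-1, 4, 0); (1, 0, 2)
w1 = Bv₀ = (-1, 4, 0)
w2 = Bw1 = (-6, 17, -1)
Ratio: 17/4 = 4.2500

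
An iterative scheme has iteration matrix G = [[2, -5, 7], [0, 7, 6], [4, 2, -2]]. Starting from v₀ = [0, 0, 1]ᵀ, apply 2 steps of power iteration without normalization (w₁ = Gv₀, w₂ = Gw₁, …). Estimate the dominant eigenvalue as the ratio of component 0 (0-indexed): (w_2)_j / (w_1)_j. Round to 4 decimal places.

-4.2857

w1 = Gv₀ = (2·0 + (-5)·0 + 7·1; 0·0 + 7·0 + 6·1; 4·0 + 2·0 + (-2)·1) = (7, 6, -2)
w2 = Gw1 = (2·7 + (-5)·6 + 7·(-2); 0·7 + 7·6 + 6·(-2); 4·7 + 2·6 + (-2)·(-2)) = (-30, 30, 44)
Ratio at component: -30 / 7 = -4.2857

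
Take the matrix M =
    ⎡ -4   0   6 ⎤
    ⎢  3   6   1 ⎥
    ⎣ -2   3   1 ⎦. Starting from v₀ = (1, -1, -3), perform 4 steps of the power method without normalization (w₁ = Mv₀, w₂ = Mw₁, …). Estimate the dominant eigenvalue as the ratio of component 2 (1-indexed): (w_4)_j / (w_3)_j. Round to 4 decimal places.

w1 = Mv₀ = ((-4)·1 + 0·(-1) + 6·(-3); 3·1 + 6·(-1) + 1·(-3); (-2)·1 + 3·(-1) + 1·(-3)) = (-22, -6, -8)
w2 = Mw1 = ((-4)·(-22) + 0·(-6) + 6·(-8); 3·(-22) + 6·(-6) + 1·(-8); (-2)·(-22) + 3·(-6) + 1·(-8)) = (40, -110, 18)
w3 = Mw2 = (-52, -522, -392)
w4 = Mw3 = (-2144, -3680, -1854)
Ratio at component: -3680 / -522 = 7.0498

7.0498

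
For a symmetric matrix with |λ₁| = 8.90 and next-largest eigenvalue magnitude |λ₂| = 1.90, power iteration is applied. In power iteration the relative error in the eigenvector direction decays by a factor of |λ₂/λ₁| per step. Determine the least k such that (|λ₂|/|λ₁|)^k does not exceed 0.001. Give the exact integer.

5

|λ₂/λ₁| = 1.90/8.90 = 0.21348
Need k ≥ ln(0.001) / ln(0.21348) = -6.9078 / -1.5442 ≈ 4.473
Smallest integer k satisfying the bound: 5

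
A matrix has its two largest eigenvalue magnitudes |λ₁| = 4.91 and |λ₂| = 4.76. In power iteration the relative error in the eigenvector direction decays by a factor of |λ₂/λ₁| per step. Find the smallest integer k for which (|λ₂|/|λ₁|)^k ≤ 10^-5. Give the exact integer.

372

|λ₂/λ₁| = 4.76/4.91 = 0.96945
Need k ≥ ln(10^-5) / ln(0.96945) = -11.5129 / -0.0310 ≈ 371.070
Smallest integer k satisfying the bound: 372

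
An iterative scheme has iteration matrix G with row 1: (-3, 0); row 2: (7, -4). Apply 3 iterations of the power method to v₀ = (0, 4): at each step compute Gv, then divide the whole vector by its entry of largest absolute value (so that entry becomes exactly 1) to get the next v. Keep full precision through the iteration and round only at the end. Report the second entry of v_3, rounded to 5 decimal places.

1.00000

Gv0 = (0.000000, -16.000000); divide by -16.000000 → v1 = (0.000000, 1.000000)
Gv1 = (0.000000, -4.000000); divide by -4.000000 → v2 = (0.000000, 1.000000)
Gv2 = (0.000000, -4.000000); divide by -4.000000 → v3 = (0.000000, 1.000000)
Requested entry of v3: -256/-256 = 1.00000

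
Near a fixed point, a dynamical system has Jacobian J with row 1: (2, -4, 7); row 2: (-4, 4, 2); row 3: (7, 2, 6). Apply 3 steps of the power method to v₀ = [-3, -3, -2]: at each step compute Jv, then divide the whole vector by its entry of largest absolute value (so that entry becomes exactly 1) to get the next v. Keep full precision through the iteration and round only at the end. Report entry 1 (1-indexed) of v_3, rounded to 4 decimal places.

0.6236

Jv0 = (-8.00000, -4.00000, -39.00000); divide by -39.00000 → v1 = (0.20513, 0.10256, 1.00000)
Jv1 = (7.00000, 1.58974, 7.64103); divide by 7.64103 → v2 = (0.91611, 0.20805, 1.00000)
Jv2 = (8.00000, -0.83221, 12.82886); divide by 12.82886 → v3 = (0.62359, -0.06487, 1.00000)
Requested entry of v3: -2384/-3823 = 0.6236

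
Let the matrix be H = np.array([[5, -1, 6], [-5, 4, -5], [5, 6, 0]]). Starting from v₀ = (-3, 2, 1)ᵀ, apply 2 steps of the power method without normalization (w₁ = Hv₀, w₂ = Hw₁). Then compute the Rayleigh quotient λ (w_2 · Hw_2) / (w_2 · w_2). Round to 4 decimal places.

w1 = Hv₀ = (5·(-3) + (-1)·2 + 6·1; (-5)·(-3) + 4·2 + (-5)·1; 5·(-3) + 6·2 + 0·1) = (-11, 18, -3)
w2 = Hw1 = (5·(-11) + (-1)·18 + 6·(-3); (-5)·(-11) + 4·18 + (-5)·(-3); 5·(-11) + 6·18 + 0·(-3)) = (-91, 142, 53)
Hw2 = (-279, 758, 397)
w2·Hw2 = (-91)·(-279) + 142·758 + 53·397 = 154066; w2·w2 = (-91)·(-91) + 142·142 + 53·53 = 31254
λ ≈ 154066/31254 = 4.9295

λ ≈ 4.9295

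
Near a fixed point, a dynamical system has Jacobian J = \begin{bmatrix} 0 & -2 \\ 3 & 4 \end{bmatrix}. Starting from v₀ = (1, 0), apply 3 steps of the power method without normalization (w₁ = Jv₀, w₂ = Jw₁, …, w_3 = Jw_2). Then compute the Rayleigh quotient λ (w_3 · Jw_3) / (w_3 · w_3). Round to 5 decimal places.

w1 = Jv₀ = (0·1 + (-2)·0; 3·1 + 4·0) = (0, 3)
w2 = Jw1 = (0·0 + (-2)·3; 3·0 + 4·3) = (-6, 12)
w3 = Jw2 = (-24, 30)
Jw3 = (-60, 48)
w3·Jw3 = (-24)·(-60) + 30·48 = 2880; w3·w3 = (-24)·(-24) + 30·30 = 1476
λ ≈ 2880/1476 = 1.95122

1.95122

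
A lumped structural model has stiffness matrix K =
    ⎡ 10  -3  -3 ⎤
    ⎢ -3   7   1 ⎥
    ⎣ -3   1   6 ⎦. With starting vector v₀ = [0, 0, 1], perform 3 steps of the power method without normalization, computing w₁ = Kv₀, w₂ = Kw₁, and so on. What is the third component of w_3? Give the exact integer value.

w1 = Kv₀ = (10·0 + (-3)·0 + (-3)·1; (-3)·0 + 7·0 + 1·1; (-3)·0 + 1·0 + 6·1) = (-3, 1, 6)
w2 = Kw1 = (10·(-3) + (-3)·1 + (-3)·6; (-3)·(-3) + 7·1 + 1·6; (-3)·(-3) + 1·1 + 6·6) = (-51, 22, 46)
w3 = Kw2 = (-714, 353, 451)
The requested component of w3 is 451.

451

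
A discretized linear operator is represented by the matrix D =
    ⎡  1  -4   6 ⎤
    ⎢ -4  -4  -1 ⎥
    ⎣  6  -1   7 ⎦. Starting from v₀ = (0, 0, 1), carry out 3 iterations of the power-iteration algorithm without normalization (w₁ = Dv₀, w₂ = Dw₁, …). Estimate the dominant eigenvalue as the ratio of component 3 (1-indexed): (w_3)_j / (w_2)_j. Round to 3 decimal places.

w1 = Dv₀ = (1·0 + (-4)·0 + 6·1; (-4)·0 + (-4)·0 + (-1)·1; 6·0 + (-1)·0 + 7·1) = (6, -1, 7)
w2 = Dw1 = (1·6 + (-4)·(-1) + 6·7; (-4)·6 + (-4)·(-1) + (-1)·7; 6·6 + (-1)·(-1) + 7·7) = (52, -27, 86)
w3 = Dw2 = (676, -186, 941)
Ratio at component: 941 / 86 = 10.942

λ ≈ 10.942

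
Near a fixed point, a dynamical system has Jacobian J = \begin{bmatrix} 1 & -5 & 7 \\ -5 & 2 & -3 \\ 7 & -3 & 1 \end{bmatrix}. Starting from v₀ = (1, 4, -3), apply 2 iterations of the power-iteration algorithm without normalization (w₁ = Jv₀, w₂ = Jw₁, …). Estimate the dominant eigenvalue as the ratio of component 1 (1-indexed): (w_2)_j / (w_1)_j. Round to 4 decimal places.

w1 = Jv₀ = (1·1 + (-5)·4 + 7·(-3); (-5)·1 + 2·4 + (-3)·(-3); 7·1 + (-3)·4 + 1·(-3)) = (-40, 12, -8)
w2 = Jw1 = (1·(-40) + (-5)·12 + 7·(-8); (-5)·(-40) + 2·12 + (-3)·(-8); 7·(-40) + (-3)·12 + 1·(-8)) = (-156, 248, -324)
Ratio at component: -156 / -40 = 3.9000

λ ≈ 3.9000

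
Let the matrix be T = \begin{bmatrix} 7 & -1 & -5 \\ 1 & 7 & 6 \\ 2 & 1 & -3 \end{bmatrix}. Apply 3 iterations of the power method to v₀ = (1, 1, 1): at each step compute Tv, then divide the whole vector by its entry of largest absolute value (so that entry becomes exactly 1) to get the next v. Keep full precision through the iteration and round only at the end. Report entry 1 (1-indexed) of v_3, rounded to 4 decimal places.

Tv0 = (1.00000, 14.00000, 0.00000); divide by 14.00000 → v1 = (0.07143, 1.00000, 0.00000)
Tv1 = (-0.50000, 7.07143, 1.14286); divide by 7.07143 → v2 = (-0.07071, 1.00000, 0.16162)
Tv2 = (-2.30303, 7.89899, 0.37374); divide by 7.89899 → v3 = (-0.29156, 1.00000, 0.04731)
Requested entry of v3: -228/782 = -0.2916

-0.2916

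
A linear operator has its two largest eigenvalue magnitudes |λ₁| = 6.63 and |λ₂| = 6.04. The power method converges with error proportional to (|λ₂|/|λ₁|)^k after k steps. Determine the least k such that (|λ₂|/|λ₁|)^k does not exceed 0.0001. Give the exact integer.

99

|λ₂/λ₁| = 6.04/6.63 = 0.91101
Need k ≥ ln(0.0001) / ln(0.91101) = -9.2103 / -0.0932 ≈ 98.823
Smallest integer k satisfying the bound: 99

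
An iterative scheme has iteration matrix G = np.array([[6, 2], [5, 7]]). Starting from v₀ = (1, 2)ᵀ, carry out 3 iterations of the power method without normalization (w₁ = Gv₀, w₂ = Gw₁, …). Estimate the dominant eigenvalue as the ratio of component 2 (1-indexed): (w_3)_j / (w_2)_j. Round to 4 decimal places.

λ ≈ 9.6776

w1 = Gv₀ = (6·1 + 2·2; 5·1 + 7·2) = (10, 19)
w2 = Gw1 = (6·10 + 2·19; 5·10 + 7·19) = (98, 183)
w3 = Gw2 = (954, 1771)
Ratio at component: 1771 / 183 = 9.6776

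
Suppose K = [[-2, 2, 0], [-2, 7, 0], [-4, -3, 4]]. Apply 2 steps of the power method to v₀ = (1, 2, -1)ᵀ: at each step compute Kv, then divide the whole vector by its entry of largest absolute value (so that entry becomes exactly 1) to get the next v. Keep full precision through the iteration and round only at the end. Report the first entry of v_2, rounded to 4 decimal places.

Kv0 = (2.00000, 12.00000, -14.00000); divide by -14.00000 → v1 = (-0.14286, -0.85714, 1.00000)
Kv1 = (-1.42857, -5.71429, 7.14286); divide by 7.14286 → v2 = (-0.20000, -0.80000, 1.00000)
Requested entry of v2: 20/-100 = -0.2000

-0.2000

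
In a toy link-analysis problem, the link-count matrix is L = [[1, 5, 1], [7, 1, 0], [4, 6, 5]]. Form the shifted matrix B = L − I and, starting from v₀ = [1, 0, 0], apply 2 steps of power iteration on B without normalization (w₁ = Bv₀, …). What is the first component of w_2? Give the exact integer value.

39

B = L − I has rows (0, 5, 1); (7, 0, 0); (4, 6, 4)
w1 = Bv₀ = (0·1 + 5·0 + 1·0; 7·1 + 0·0 + 0·0; 4·1 + 6·0 + 4·0) = (0, 7, 4)
w2 = Bw1 = (0·0 + 5·7 + 1·4; 7·0 + 0·7 + 0·4; 4·0 + 6·7 + 4·4) = (39, 0, 58)
Requested component of w2: 39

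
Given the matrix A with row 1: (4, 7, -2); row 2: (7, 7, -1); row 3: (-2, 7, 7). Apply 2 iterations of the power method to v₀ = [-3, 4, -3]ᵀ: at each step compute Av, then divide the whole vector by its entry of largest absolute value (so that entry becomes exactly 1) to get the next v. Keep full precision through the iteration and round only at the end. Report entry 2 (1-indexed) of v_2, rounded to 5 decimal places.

Av0 = (22.000000, 10.000000, 13.000000); divide by 22.000000 → v1 = (1.000000, 0.454545, 0.590909)
Av1 = (6.000000, 9.590909, 5.318182); divide by 9.590909 → v2 = (0.625592, 1.000000, 0.554502)
Requested entry of v2: 211/211 = 1.00000

1.00000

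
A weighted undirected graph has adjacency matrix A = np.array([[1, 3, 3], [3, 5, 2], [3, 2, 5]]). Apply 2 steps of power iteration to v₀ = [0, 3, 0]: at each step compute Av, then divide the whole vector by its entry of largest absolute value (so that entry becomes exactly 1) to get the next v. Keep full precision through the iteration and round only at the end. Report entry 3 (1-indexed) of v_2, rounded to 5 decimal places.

0.76316

Av0 = (9.000000, 15.000000, 6.000000); divide by 15.000000 → v1 = (0.600000, 1.000000, 0.400000)
Av1 = (4.800000, 7.600000, 5.800000); divide by 7.600000 → v2 = (0.631579, 1.000000, 0.763158)
Requested entry of v2: 87/114 = 0.76316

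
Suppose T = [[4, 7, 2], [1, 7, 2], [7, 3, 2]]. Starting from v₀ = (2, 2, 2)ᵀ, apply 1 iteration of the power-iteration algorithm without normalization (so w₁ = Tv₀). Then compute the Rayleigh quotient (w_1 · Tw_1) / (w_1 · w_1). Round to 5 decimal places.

w1 = Tv₀ = (4·2 + 7·2 + 2·2; 1·2 + 7·2 + 2·2; 7·2 + 3·2 + 2·2) = (26, 20, 24)
Tw1 = (292, 214, 290)
w1·Tw1 = 26·292 + 20·214 + 24·290 = 18832; w1·w1 = 26·26 + 20·20 + 24·24 = 1652
λ ≈ 18832/1652 = 11.39952

λ ≈ 11.39952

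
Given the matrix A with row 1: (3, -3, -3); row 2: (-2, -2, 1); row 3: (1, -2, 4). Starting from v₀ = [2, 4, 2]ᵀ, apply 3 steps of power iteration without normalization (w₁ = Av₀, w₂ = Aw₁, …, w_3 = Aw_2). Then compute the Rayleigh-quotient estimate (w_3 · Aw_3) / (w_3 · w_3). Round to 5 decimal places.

w1 = Av₀ = (3·2 + (-3)·4 + (-3)·2; (-2)·2 + (-2)·4 + 1·2; 1·2 + (-2)·4 + 4·2) = (-12, -10, 2)
w2 = Aw1 = (3·(-12) + (-3)·(-10) + (-3)·2; (-2)·(-12) + (-2)·(-10) + 1·2; 1·(-12) + (-2)·(-10) + 4·2) = (-12, 46, 16)
w3 = Aw2 = (-222, -52, -40)
Aw3 = (-390, 508, -278)
w3·Aw3 = (-222)·(-390) + (-52)·508 + (-40)·(-278) = 71284; w3·w3 = (-222)·(-222) + (-52)·(-52) + (-40)·(-40) = 53588
λ ≈ 71284/53588 = 1.33022

1.33022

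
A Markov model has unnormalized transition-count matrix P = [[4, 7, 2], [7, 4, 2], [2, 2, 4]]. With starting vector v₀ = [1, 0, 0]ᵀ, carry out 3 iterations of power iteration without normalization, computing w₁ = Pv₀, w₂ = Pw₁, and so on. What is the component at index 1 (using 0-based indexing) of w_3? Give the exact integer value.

w1 = Pv₀ = (4, 7, 2)
w2 = Pw1 = (69, 60, 30)
w3 = Pw2 = (756, 783, 378)
The requested component of w3 is 783.

783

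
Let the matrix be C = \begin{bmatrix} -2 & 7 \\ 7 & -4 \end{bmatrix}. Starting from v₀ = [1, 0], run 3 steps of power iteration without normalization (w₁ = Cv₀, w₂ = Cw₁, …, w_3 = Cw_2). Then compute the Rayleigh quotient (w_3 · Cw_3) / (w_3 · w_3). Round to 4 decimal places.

-9.9895

w1 = Cv₀ = ((-2)·1 + 7·0; 7·1 + (-4)·0) = (-2, 7)
w2 = Cw1 = ((-2)·(-2) + 7·7; 7·(-2) + (-4)·7) = (53, -42)
w3 = Cw2 = (-400, 539)
Cw3 = (4573, -4956)
w3·Cw3 = (-400)·4573 + 539·(-4956) = -4500484; w3·w3 = (-400)·(-400) + 539·539 = 450521
λ ≈ -4500484/450521 = -9.9895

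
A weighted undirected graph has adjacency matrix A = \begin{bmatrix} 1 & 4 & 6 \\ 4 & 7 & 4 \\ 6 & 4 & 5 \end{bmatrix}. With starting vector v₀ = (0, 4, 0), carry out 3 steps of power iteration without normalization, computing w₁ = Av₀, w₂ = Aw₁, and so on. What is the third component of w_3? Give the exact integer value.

4080

w1 = Av₀ = (16, 28, 16)
w2 = Aw1 = (224, 324, 288)
w3 = Aw2 = (3248, 4316, 4080)
The requested component of w3 is 4080.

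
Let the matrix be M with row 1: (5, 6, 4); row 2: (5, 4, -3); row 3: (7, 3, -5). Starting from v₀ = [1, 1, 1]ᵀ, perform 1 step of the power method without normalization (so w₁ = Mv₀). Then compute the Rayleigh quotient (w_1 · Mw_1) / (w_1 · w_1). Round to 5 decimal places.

λ ≈ 10.34615

w1 = Mv₀ = (5·1 + 6·1 + 4·1; 5·1 + 4·1 + (-3)·1; 7·1 + 3·1 + (-5)·1) = (15, 6, 5)
Mw1 = (131, 84, 98)
w1·Mw1 = 15·131 + 6·84 + 5·98 = 2959; w1·w1 = 15·15 + 6·6 + 5·5 = 286
λ ≈ 2959/286 = 10.34615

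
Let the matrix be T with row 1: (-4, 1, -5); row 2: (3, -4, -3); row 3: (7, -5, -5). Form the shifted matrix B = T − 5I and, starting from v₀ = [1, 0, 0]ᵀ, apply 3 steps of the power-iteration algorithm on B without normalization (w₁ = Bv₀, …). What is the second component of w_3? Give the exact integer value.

B = T − 5I has rows (-9, 1, -5); (3, -9, -3); (7, -5, -10)
w1 = Bv₀ = (-9, 3, 7)
w2 = Bw1 = (49, -75, -148)
w3 = Bw2 = (224, 1266, 2198)
Requested component of w3: 1266

1266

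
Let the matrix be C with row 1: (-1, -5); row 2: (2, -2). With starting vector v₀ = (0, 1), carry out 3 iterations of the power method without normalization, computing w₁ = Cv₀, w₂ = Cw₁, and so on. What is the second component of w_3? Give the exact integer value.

42

w1 = Cv₀ = (-5, -2)
w2 = Cw1 = (15, -6)
w3 = Cw2 = (15, 42)
The requested component of w3 is 42.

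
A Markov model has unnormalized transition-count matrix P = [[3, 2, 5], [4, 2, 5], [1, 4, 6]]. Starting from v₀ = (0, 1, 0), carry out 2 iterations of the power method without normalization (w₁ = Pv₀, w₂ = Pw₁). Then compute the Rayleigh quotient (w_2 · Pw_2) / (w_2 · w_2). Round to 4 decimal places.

w1 = Pv₀ = (3·0 + 2·1 + 5·0; 4·0 + 2·1 + 5·0; 1·0 + 4·1 + 6·0) = (2, 2, 4)
w2 = Pw1 = (3·2 + 2·2 + 5·4; 4·2 + 2·2 + 5·4; 1·2 + 4·2 + 6·4) = (30, 32, 34)
Pw2 = (324, 354, 362)
w2·Pw2 = 30·324 + 32·354 + 34·362 = 33356; w2·w2 = 30·30 + 32·32 + 34·34 = 3080
λ ≈ 33356/3080 = 10.8299

λ ≈ 10.8299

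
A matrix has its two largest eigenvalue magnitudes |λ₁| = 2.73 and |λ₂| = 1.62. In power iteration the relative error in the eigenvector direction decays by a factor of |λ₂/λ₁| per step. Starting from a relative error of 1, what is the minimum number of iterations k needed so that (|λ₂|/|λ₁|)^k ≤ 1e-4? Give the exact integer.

|λ₂/λ₁| = 1.62/2.73 = 0.59341
Need k ≥ ln(1e-4) / ln(0.59341) = -9.2103 / -0.5219 ≈ 17.649
Smallest integer k satisfying the bound: 18

18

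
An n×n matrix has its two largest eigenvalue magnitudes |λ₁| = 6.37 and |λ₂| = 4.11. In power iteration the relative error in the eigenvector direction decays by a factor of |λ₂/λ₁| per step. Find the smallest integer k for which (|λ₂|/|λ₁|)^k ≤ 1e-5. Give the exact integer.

|λ₂/λ₁| = 4.11/6.37 = 0.64521
Need k ≥ ln(1e-5) / ln(0.64521) = -11.5129 / -0.4382 ≈ 26.275
Smallest integer k satisfying the bound: 27

27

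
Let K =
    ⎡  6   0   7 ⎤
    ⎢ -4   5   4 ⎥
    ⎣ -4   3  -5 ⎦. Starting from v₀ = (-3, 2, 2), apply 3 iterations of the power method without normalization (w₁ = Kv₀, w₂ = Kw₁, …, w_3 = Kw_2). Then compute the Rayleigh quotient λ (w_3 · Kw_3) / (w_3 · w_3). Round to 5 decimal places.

w1 = Kv₀ = (6·(-3) + 0·2 + 7·2; (-4)·(-3) + 5·2 + 4·2; (-4)·(-3) + 3·2 + (-5)·2) = (-4, 30, 8)
w2 = Kw1 = (6·(-4) + 0·30 + 7·8; (-4)·(-4) + 5·30 + 4·8; (-4)·(-4) + 3·30 + (-5)·8) = (32, 198, 66)
w3 = Kw2 = (654, 1126, 136)
Kw3 = (4876, 3558, 82)
w3·Kw3 = 654·4876 + 1126·3558 + 136·82 = 7206364; w3·w3 = 654·654 + 1126·1126 + 136·136 = 1714088
λ ≈ 7206364/1714088 = 4.20420

4.20420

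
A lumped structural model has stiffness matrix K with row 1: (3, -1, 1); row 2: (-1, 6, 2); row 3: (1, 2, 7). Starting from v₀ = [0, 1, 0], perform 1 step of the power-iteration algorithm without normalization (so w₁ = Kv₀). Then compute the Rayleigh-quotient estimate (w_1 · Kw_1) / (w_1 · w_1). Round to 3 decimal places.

7.390

w1 = Kv₀ = (3·0 + (-1)·1 + 1·0; (-1)·0 + 6·1 + 2·0; 1·0 + 2·1 + 7·0) = (-1, 6, 2)
Kw1 = (-7, 41, 25)
w1·Kw1 = (-1)·(-7) + 6·41 + 2·25 = 303; w1·w1 = (-1)·(-1) + 6·6 + 2·2 = 41
λ ≈ 303/41 = 7.390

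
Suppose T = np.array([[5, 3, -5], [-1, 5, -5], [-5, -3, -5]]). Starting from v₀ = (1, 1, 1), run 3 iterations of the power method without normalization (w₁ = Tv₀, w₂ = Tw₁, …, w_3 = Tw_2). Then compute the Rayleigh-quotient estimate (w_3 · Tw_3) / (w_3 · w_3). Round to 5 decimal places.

-1.24545

w1 = Tv₀ = (3, -1, -13)
w2 = Tw1 = (77, 57, 53)
w3 = Tw2 = (291, -57, -821)
Tw3 = (5389, 3529, 2821)
w3·Tw3 = 291·5389 + (-57)·3529 + (-821)·2821 = -948995; w3·w3 = 291·291 + (-57)·(-57) + (-821)·(-821) = 761971
λ ≈ -948995/761971 = -1.24545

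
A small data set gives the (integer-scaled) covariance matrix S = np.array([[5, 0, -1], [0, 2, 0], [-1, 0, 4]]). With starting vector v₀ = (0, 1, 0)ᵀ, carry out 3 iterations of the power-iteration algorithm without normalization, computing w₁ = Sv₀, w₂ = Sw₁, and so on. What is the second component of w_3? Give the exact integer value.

8

w1 = Sv₀ = (0, 2, 0)
w2 = Sw1 = (0, 4, 0)
w3 = Sw2 = (0, 8, 0)
The requested component of w3 is 8.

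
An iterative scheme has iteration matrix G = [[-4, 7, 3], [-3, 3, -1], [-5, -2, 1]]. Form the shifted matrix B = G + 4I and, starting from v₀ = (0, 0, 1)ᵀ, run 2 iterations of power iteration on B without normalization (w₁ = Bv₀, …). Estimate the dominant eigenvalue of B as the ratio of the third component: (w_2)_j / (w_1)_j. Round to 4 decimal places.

2.4000

B = G + 4I has rows (0, 7, 3); (-3, 7, -1); (-5, -2, 5)
w1 = Bv₀ = (0·0 + 7·0 + 3·1; (-3)·0 + 7·0 + (-1)·1; (-5)·0 + (-2)·0 + 5·1) = (3, -1, 5)
w2 = Bw1 = (0·3 + 7·(-1) + 3·5; (-3)·3 + 7·(-1) + (-1)·5; (-5)·3 + (-2)·(-1) + 5·5) = (8, -21, 12)
Ratio: 12/5 = 2.4000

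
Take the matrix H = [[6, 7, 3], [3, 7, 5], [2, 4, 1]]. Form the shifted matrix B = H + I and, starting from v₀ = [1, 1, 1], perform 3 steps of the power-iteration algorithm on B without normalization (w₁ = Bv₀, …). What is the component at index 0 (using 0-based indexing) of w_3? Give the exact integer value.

3660

B = H + I has rows (7, 7, 3); (3, 8, 5); (2, 4, 2)
w1 = Bv₀ = (7·1 + 7·1 + 3·1; 3·1 + 8·1 + 5·1; 2·1 + 4·1 + 2·1) = (17, 16, 8)
w2 = Bw1 = (7·17 + 7·16 + 3·8; 3·17 + 8·16 + 5·8; 2·17 + 4·16 + 2·8) = (255, 219, 114)
w3 = Bw2 = (3660, 3087, 1614)
Requested component of w3: 3660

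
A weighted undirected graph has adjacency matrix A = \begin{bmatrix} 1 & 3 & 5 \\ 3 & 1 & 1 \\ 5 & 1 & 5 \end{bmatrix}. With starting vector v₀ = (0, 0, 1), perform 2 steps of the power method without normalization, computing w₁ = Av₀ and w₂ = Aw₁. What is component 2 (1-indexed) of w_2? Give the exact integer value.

w1 = Av₀ = (5, 1, 5)
w2 = Aw1 = (33, 21, 51)
The requested component of w2 is 21.

21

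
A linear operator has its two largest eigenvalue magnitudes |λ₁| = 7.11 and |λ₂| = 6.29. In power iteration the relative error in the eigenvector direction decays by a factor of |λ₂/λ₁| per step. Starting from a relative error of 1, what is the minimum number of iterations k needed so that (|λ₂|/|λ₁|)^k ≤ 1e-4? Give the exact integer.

76

|λ₂/λ₁| = 6.29/7.11 = 0.88467
Need k ≥ ln(1e-4) / ln(0.88467) = -9.2103 / -0.1225 ≈ 75.161
Smallest integer k satisfying the bound: 76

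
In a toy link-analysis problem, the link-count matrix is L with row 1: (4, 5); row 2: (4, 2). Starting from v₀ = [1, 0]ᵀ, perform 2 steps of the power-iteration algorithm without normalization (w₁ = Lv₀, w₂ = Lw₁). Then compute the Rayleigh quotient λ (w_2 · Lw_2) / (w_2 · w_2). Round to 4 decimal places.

λ ≈ 7.5385

w1 = Lv₀ = (4, 4)
w2 = Lw1 = (36, 24)
Lw2 = (264, 192)
w2·Lw2 = 36·264 + 24·192 = 14112; w2·w2 = 36·36 + 24·24 = 1872
λ ≈ 14112/1872 = 7.5385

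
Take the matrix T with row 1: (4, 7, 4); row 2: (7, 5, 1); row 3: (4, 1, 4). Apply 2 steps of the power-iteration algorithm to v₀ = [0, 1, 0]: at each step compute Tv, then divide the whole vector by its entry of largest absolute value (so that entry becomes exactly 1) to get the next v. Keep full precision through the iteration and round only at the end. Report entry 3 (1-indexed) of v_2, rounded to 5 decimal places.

0.49333

Tv0 = (7.000000, 5.000000, 1.000000); divide by 7.000000 → v1 = (1.000000, 0.714286, 0.142857)
Tv1 = (9.571429, 10.714286, 5.285714); divide by 10.714286 → v2 = (0.893333, 1.000000, 0.493333)
Requested entry of v2: 37/75 = 0.49333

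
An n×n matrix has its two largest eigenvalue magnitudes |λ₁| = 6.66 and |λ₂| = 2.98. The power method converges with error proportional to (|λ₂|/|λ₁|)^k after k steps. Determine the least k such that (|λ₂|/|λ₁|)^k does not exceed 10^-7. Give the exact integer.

|λ₂/λ₁| = 2.98/6.66 = 0.44745
Need k ≥ ln(10^-7) / ln(0.44745) = -16.1181 / -0.8042 ≈ 20.042
Smallest integer k satisfying the bound: 21

21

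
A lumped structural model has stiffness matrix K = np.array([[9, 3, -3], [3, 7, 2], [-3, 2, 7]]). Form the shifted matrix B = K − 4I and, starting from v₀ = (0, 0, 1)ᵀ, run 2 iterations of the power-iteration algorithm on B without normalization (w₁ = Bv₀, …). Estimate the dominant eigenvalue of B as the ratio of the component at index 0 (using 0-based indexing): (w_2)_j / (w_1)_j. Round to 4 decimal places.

μ ≈ 6.0000

B = K − 4I has rows (5, 3, -3); (3, 3, 2); (-3, 2, 3)
w1 = Bv₀ = (-3, 2, 3)
w2 = Bw1 = (-18, 3, 22)
Ratio: -18/-3 = 6.0000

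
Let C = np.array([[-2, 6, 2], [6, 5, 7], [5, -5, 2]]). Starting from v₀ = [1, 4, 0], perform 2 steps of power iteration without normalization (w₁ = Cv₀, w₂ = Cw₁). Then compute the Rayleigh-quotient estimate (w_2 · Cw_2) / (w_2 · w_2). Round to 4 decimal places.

w1 = Cv₀ = ((-2)·1 + 6·4 + 2·0; 6·1 + 5·4 + 7·0; 5·1 + (-5)·4 + 2·0) = (22, 26, -15)
w2 = Cw1 = ((-2)·22 + 6·26 + 2·(-15); 6·22 + 5·26 + 7·(-15); 5·22 + (-5)·26 + 2·(-15)) = (82, 157, -50)
Cw2 = (678, 927, -475)
w2·Cw2 = 82·678 + 157·927 + (-50)·(-475) = 224885; w2·w2 = 82·82 + 157·157 + (-50)·(-50) = 33873
λ ≈ 224885/33873 = 6.6391

λ ≈ 6.6391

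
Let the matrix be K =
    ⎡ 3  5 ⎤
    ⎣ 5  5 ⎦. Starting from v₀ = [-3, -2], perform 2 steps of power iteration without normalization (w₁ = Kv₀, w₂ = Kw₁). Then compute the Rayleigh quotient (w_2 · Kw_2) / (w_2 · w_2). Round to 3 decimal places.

λ ≈ 9.099

w1 = Kv₀ = (-19, -25)
w2 = Kw1 = (-182, -220)
Kw2 = (-1646, -2010)
w2·Kw2 = (-182)·(-1646) + (-220)·(-2010) = 741772; w2·w2 = (-182)·(-182) + (-220)·(-220) = 81524
λ ≈ 741772/81524 = 9.099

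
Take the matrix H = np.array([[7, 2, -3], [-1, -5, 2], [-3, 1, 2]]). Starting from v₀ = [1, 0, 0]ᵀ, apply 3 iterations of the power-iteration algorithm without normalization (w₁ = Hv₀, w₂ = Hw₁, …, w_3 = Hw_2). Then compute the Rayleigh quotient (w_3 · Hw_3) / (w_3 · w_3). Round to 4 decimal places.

w1 = Hv₀ = (7, -1, -3)
w2 = Hw1 = (56, -8, -28)
w3 = Hw2 = (460, -72, -232)
Hw3 = (3772, -564, -1916)
w3·Hw3 = 460·3772 + (-72)·(-564) + (-232)·(-1916) = 2220240; w3·w3 = 460·460 + (-72)·(-72) + (-232)·(-232) = 270608
λ ≈ 2220240/270608 = 8.2046

λ ≈ 8.2046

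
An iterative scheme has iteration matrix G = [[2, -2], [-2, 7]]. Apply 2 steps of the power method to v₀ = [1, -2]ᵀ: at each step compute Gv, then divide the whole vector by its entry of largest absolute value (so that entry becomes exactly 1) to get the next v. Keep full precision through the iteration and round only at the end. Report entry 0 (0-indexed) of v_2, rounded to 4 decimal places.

-0.3548

Gv0 = (6.00000, -16.00000); divide by -16.00000 → v1 = (-0.37500, 1.00000)
Gv1 = (-2.75000, 7.75000); divide by 7.75000 → v2 = (-0.35484, 1.00000)
Requested entry of v2: 44/-124 = -0.3548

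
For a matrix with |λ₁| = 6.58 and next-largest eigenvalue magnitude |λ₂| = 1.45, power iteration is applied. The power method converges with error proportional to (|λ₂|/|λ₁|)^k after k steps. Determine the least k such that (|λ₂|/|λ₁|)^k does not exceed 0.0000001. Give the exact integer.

11

|λ₂/λ₁| = 1.45/6.58 = 0.22036
Need k ≥ ln(0.0000001) / ln(0.22036) = -16.1181 / -1.5125 ≈ 10.657
Smallest integer k satisfying the bound: 11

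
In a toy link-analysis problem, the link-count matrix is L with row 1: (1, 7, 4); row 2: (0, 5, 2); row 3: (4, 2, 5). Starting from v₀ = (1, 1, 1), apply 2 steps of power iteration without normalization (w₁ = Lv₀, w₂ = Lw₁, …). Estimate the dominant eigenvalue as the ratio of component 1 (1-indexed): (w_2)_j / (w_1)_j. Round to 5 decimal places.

8.75000

w1 = Lv₀ = (1·1 + 7·1 + 4·1; 0·1 + 5·1 + 2·1; 4·1 + 2·1 + 5·1) = (12, 7, 11)
w2 = Lw1 = (1·12 + 7·7 + 4·11; 0·12 + 5·7 + 2·11; 4·12 + 2·7 + 5·11) = (105, 57, 117)
Ratio at component: 105 / 12 = 8.75000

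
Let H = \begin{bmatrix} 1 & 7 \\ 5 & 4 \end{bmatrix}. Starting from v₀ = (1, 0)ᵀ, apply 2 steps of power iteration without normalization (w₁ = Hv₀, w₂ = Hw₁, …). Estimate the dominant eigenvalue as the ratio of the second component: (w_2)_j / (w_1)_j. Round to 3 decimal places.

λ ≈ 5.000

w1 = Hv₀ = (1·1 + 7·0; 5·1 + 4·0) = (1, 5)
w2 = Hw1 = (1·1 + 7·5; 5·1 + 4·5) = (36, 25)
Ratio at component: 25 / 5 = 5.000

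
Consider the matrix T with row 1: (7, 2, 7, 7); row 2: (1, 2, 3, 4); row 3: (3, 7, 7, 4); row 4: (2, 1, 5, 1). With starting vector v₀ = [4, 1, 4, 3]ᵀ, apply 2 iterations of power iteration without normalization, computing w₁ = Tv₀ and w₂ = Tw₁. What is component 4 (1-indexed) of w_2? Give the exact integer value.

515

w1 = Tv₀ = (7·4 + 2·1 + 7·4 + 7·3; 1·4 + 2·1 + 3·4 + 4·3; 3·4 + 7·1 + 7·4 + 4·3; 2·4 + 1·1 + 5·4 + 1·3) = (79, 30, 59, 32)
w2 = Tw1 = (7·79 + 2·30 + 7·59 + 7·32; 1·79 + 2·30 + 3·59 + 4·32; 3·79 + 7·30 + 7·59 + 4·32; 2·79 + 1·30 + 5·59 + 1·32) = (1250, 444, 988, 515)
The requested component of w2 is 515.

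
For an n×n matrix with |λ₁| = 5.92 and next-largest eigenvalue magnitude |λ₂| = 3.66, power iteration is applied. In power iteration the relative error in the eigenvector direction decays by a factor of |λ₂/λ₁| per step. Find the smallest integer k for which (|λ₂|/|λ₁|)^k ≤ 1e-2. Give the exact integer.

10

|λ₂/λ₁| = 3.66/5.92 = 0.61824
Need k ≥ ln(1e-2) / ln(0.61824) = -4.6052 / -0.4809 ≈ 9.577
Smallest integer k satisfying the bound: 10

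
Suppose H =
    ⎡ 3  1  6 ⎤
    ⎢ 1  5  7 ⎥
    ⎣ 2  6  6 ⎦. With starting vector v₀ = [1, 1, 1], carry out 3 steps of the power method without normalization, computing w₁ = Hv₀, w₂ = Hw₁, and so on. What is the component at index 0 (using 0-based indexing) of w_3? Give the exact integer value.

1646

w1 = Hv₀ = (10, 13, 14)
w2 = Hw1 = (127, 173, 182)
w3 = Hw2 = (1646, 2266, 2384)
The requested component of w3 is 1646.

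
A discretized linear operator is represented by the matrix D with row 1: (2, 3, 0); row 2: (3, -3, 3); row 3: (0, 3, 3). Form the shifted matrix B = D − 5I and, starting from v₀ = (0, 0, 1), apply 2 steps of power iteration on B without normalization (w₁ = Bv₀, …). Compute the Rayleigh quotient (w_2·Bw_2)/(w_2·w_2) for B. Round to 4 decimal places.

μ ≈ -10.2096

B = D − 5I has rows (-3, 3, 0); (3, -8, 3); (0, 3, -2)
w1 = Bv₀ = (0, 3, -2)
w2 = Bw1 = (9, -30, 13)
Bw2 = (-117, 306, -116)
w2·Bw2 = -11741; w2·w2 = 1150; μ ≈ -11741/1150 = -10.2096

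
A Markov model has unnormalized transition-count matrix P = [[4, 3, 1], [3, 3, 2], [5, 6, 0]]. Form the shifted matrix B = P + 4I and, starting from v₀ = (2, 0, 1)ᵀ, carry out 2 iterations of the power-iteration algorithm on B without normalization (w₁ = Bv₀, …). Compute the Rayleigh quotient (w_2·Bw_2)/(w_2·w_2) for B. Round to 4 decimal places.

μ ≈ 12.5269

B = P + 4I has rows (8, 3, 1); (3, 7, 2); (5, 6, 4)
w1 = Bv₀ = (17, 8, 14)
w2 = Bw1 = (174, 135, 189)
Bw2 = (1986, 1845, 2436)
w2·Bw2 = 1055043; w2·w2 = 84222; μ ≈ 1055043/84222 = 12.5269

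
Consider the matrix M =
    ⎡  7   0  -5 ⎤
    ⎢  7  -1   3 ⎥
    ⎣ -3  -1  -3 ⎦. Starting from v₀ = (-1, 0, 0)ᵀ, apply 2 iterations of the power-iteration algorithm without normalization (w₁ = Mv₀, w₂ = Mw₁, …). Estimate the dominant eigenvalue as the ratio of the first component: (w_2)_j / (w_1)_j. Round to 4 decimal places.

w1 = Mv₀ = (7·(-1) + 0·0 + (-5)·0; 7·(-1) + (-1)·0 + 3·0; (-3)·(-1) + (-1)·0 + (-3)·0) = (-7, -7, 3)
w2 = Mw1 = (7·(-7) + 0·(-7) + (-5)·3; 7·(-7) + (-1)·(-7) + 3·3; (-3)·(-7) + (-1)·(-7) + (-3)·3) = (-64, -33, 19)
Ratio at component: -64 / -7 = 9.1429

λ ≈ 9.1429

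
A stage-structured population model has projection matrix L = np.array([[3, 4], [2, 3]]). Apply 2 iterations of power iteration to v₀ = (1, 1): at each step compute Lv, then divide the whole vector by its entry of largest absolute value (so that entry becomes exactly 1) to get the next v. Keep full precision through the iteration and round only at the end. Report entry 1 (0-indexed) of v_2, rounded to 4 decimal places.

Lv0 = (7.00000, 5.00000); divide by 7.00000 → v1 = (1.00000, 0.71429)
Lv1 = (5.85714, 4.14286); divide by 5.85714 → v2 = (1.00000, 0.70732)
Requested entry of v2: 29/41 = 0.7073

0.7073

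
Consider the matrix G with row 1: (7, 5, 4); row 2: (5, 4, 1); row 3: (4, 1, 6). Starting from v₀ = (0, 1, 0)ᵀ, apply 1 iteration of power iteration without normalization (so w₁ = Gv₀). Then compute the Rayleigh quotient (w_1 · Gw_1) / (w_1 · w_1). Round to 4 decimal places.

λ ≈ 11.7381

w1 = Gv₀ = (7·0 + 5·1 + 4·0; 5·0 + 4·1 + 1·0; 4·0 + 1·1 + 6·0) = (5, 4, 1)
Gw1 = (59, 42, 30)
w1·Gw1 = 5·59 + 4·42 + 1·30 = 493; w1·w1 = 5·5 + 4·4 + 1·1 = 42
λ ≈ 493/42 = 11.7381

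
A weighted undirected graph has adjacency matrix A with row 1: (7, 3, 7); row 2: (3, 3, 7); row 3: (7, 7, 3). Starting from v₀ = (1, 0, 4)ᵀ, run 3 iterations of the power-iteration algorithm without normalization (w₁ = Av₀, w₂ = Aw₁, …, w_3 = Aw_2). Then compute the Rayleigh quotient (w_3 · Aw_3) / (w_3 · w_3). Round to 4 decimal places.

15.8753

w1 = Av₀ = (7·1 + 3·0 + 7·4; 3·1 + 3·0 + 7·4; 7·1 + 7·0 + 3·4) = (35, 31, 19)
w2 = Aw1 = (7·35 + 3·31 + 7·19; 3·35 + 3·31 + 7·19; 7·35 + 7·31 + 3·19) = (471, 331, 519)
w3 = Aw2 = (7923, 6039, 7171)
Aw3 = (123775, 92083, 119247)
w3·Aw3 = 7923·123775 + 6039·92083 + 7171·119247 = 2391878799; w3·w3 = 7923·7923 + 6039·6039 + 7171·7171 = 150666691
λ ≈ 2391878799/150666691 = 15.8753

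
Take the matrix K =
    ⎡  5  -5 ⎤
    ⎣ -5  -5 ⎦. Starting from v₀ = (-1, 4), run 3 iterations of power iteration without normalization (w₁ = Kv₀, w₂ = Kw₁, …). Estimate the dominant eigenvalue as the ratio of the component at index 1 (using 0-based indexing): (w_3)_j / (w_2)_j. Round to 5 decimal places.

w1 = Kv₀ = (5·(-1) + (-5)·4; (-5)·(-1) + (-5)·4) = (-25, -15)
w2 = Kw1 = (5·(-25) + (-5)·(-15); (-5)·(-25) + (-5)·(-15)) = (-50, 200)
w3 = Kw2 = (-1250, -750)
Ratio at component: -750 / 200 = -3.75000

-3.75000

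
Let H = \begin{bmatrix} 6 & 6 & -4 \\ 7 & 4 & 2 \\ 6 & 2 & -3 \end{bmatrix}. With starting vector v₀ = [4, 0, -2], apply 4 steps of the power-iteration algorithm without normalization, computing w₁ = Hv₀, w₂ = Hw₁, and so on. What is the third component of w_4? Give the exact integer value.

w1 = Hv₀ = (6·4 + 6·0 + (-4)·(-2); 7·4 + 4·0 + 2·(-2); 6·4 + 2·0 + (-3)·(-2)) = (32, 24, 30)
w2 = Hw1 = (6·32 + 6·24 + (-4)·30; 7·32 + 4·24 + 2·30; 6·32 + 2·24 + (-3)·30) = (216, 380, 150)
w3 = Hw2 = (2976, 3332, 1606)
w4 = Hw3 = (31424, 37372, 19702)
The requested component of w4 is 19702.

19702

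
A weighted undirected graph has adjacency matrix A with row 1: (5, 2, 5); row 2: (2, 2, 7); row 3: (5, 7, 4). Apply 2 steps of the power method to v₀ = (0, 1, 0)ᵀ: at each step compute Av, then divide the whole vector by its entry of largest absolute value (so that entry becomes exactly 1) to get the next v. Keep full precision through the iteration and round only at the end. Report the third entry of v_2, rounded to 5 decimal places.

0.91228

Av0 = (2.000000, 2.000000, 7.000000); divide by 7.000000 → v1 = (0.285714, 0.285714, 1.000000)
Av1 = (7.000000, 8.142857, 7.428571); divide by 8.142857 → v2 = (0.859649, 1.000000, 0.912281)
Requested entry of v2: 52/57 = 0.91228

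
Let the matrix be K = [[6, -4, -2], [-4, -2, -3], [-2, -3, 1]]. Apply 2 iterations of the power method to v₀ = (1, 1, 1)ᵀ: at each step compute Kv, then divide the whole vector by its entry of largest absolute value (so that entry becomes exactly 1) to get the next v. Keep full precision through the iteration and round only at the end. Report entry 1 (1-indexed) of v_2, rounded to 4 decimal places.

1.0000

Kv0 = (0.00000, -9.00000, -4.00000); divide by -9.00000 → v1 = (0.00000, 1.00000, 0.44444)
Kv1 = (-4.88889, -3.33333, -2.55556); divide by -4.88889 → v2 = (1.00000, 0.68182, 0.52273)
Requested entry of v2: 44/44 = 1.0000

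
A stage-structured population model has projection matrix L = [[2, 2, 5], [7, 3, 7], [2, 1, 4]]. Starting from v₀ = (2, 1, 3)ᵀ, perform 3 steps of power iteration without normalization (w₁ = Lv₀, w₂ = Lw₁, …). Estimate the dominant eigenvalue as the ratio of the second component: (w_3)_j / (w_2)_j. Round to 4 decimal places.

w1 = Lv₀ = (21, 38, 17)
w2 = Lw1 = (203, 380, 148)
w3 = Lw2 = (1906, 3597, 1378)
Ratio at component: 3597 / 380 = 9.4658

9.4658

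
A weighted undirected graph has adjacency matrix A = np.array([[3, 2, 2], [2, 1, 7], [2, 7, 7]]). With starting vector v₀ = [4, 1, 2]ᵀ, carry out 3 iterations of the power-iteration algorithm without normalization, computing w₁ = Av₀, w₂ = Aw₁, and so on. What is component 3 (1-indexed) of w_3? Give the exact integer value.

4950

w1 = Av₀ = (3·4 + 2·1 + 2·2; 2·4 + 1·1 + 7·2; 2·4 + 7·1 + 7·2) = (18, 23, 29)
w2 = Aw1 = (3·18 + 2·23 + 2·29; 2·18 + 1·23 + 7·29; 2·18 + 7·23 + 7·29) = (158, 262, 400)
w3 = Aw2 = (1798, 3378, 4950)
The requested component of w3 is 4950.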